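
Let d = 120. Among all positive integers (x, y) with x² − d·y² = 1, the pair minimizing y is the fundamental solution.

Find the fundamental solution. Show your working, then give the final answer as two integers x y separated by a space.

11 1

√120 → a₀=10, period (1,20); ℓ=2 even so k=1
k=0  a_k=10  p_k/q_k = 10/1
k=1  a_k=1  p_k/q_k = 11/1
fundamental: x₁=11, y₁=1  (since 121 − 120·1 = 1)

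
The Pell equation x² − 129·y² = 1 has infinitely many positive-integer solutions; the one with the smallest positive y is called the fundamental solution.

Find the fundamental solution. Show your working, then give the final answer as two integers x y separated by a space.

16855 1484

√129 = [11; 2,1,3,1,6,1,3,1,2,22, …], period ℓ=10 (even) → k=9
a_0=11:  p_0=11·1+0=11,  q_0=11·0+1=1
a_1=2:  p_1=2·11+1=23,  q_1=2·1+0=2
a_2=1:  p_2=1·23+11=34,  q_2=1·2+1=3
…
a_7=3:  p_7=3·1238+1079=4793,  q_7=3·109+95=422
a_8=1:  p_8=1·4793+1238=6031,  q_8=1·422+109=531
a_9=2:  p_9=2·6031+4793=16855,  q_9=2·531+422=1484
→ (16855, 1484).  Check: 16855²=284091025, 129·1484²=284091024, difference 1.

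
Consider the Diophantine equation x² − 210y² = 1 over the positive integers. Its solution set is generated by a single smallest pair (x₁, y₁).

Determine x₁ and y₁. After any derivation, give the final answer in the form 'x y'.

29 2

d=210: √d = [14; 2,28] (ℓ=2, even), read p_1/q_1
i=0: a=14 ⇒ p=14, q=1
i=1: a=2 ⇒ p=29, q=2
→ (29, 2).  Check: 29²=841, 210·2²=840, difference 1.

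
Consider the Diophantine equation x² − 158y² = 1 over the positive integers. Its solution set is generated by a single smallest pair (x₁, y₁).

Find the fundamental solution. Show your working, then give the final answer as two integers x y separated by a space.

d=158: √d = [12; 1,1,3,12,3,1,1,24] (ℓ=8, even), read p_7/q_7
a_0=12:  p_0=12·1+0=12,  q_0=12·0+1=1
…
a_4=12:  p_4=12·88+25=1081,  q_4=12·7+2=86
…
a_6=1:  p_6=1·3331+1081=4412,  q_6=1·265+86=351
a_7=1:  p_7=1·4412+3331=7743,  q_7=1·351+265=616
fundamental: x₁=7743, y₁=616  (since 59954049 − 158·379456 = 1)

7743 616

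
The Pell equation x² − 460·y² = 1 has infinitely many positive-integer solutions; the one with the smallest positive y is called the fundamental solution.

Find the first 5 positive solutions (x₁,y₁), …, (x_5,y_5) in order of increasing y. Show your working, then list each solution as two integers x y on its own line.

√460 → a₀=21, period (2,4,3,1,2,10,2,1,3,4,2,42); ℓ=12 even so k=11
i=0: a=21 ⇒ p=21, q=1
i=1: a=2 ⇒ p=43, q=2
…
i=3: a=3 ⇒ p=622, q=29
…
i=5: a=2 ⇒ p=2252, q=105
i=6: a=10 ⇒ p=23335, q=1088
i=7: a=2 ⇒ p=48922, q=2281
i=8: a=1 ⇒ p=72257, q=3369
i=9: a=3 ⇒ p=265693, q=12388
i=10: a=4 ⇒ p=1135029, q=52921
i=11: a=2 ⇒ p=2535751, q=118230
→ (2535751, 118230).  Check: 2535751²=6430033134001, 460·118230²=6430033134000, difference 1.
(x_2, y_2) = (2535751·2535751 + 460·118230·118230, 2535751·118230 + 118230·2535751) = (12860066268001, 599603681460)
(x_3, y_3) = (2535751·12860066268001 + 460·118230·599603681460, 2535751·599603681460 + 118230·12860066268001) = (65219851798297071751, 3040891269731634690)
(x_4, y_4) = (2535751·65219851798297071751 + 460·118230·3040891269731634690, 2535751·3040891269731634690 + 118230·65219851798297071751) = (330762608834754335913072001, 15421886156225925189922920)
(x_5, y_5) = (2535751·330762608834754335913072001 + 460·118230·15421886156225925189922920, 2535751·15421886156225925189922920 + 118230·330762608834754335913072001) = (1677463232230609064240018182143751, 78212126485069051161274736991150)

2535751 118230
12860066268001 599603681460
65219851798297071751 3040891269731634690
330762608834754335913072001 15421886156225925189922920
1677463232230609064240018182143751 78212126485069051161274736991150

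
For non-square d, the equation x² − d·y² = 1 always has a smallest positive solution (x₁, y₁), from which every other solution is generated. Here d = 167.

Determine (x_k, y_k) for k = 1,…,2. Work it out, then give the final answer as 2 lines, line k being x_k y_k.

168 13
56447 4368

d=167: √d = [12; 1,11,1,24] (ℓ=4, even), read p_3/q_3
i=0: a=12 ⇒ p=12, q=1
i=1: a=1 ⇒ p=13, q=1
i=2: a=11 ⇒ p=155, q=12
i=3: a=1 ⇒ p=168, q=13
fundamental: x₁=168, y₁=13  (since 28224 − 167·169 = 1)
n=2: (168,13)∘(168,13) = (168·168+167·13·13, 168·13+13·168) = (56447,4368)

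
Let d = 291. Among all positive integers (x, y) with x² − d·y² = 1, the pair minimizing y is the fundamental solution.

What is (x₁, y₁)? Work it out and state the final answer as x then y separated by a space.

√291 = [17; 17,34, …], period ℓ=2 (even) → k=1
k=0  a_k=17  p_k/q_k = 17/1
k=1  a_k=17  p_k/q_k = 290/17
→ (290, 17).  Check: 290²=84100, 291·17²=84099, difference 1.

290 17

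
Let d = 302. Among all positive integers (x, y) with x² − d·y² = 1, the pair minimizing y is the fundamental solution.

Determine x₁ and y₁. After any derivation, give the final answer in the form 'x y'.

d=302: √d = [17; 2,1,1,1,4,…,1,2,34] (ℓ=16, even), read p_15/q_15
k=0  a_k=17  p_k/q_k = 17/1
…
k=5  a_k=4  p_k/q_k = 643/37
…
k=10  a_k=2  p_k/q_k = 107675/6196
…
k=13  a_k=1  p_k/q_k = 1042237/59974
k=14  a_k=1  p_k/q_k = 1617193/93059
k=15  a_k=2  p_k/q_k = 4276623/246092
fundamental: x₁=4276623, y₁=246092  (since 18289504284129 − 302·60561272464 = 1)

4276623 246092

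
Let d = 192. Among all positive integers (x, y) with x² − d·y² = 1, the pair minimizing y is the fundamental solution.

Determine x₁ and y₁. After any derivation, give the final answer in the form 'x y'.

97 7

√192 = [13; 1,5,1,26, …], period ℓ=4 (even) → k=3
step 0: (13, 1)  from 13·(1,0) + (0,1)
step 1: (14, 1)  from 1·(13,1) + (1,0)
step 2: (83, 6)  from 5·(14,1) + (13,1)
step 3: (97, 7)  from 1·(83,6) + (14,1)
→ (97, 7).  Check: 97²=9409, 192·7²=9408, difference 1.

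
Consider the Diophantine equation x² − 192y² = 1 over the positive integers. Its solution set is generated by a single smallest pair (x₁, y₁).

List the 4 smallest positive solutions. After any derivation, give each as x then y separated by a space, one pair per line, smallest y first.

√192 → a₀=13, period (1,5,1,26); ℓ=4 even so k=3
i=0: a=13 ⇒ p=13, q=1
i=1: a=1 ⇒ p=14, q=1
i=2: a=5 ⇒ p=83, q=6
i=3: a=1 ⇒ p=97, q=7
(x₁, y₁) = (97, 7);  97² − 192·7² = 1 ✓
n=2: (97,7)∘(97,7) = (97·97+192·7·7, 97·7+7·97) = (18817,1358)
n=3: (18817,1358)∘(97,7) = (97·18817+192·7·1358, 97·1358+7·18817) = (3650401,263445)
n=4: (3650401,263445)∘(97,7) = (97·3650401+192·7·263445, 97·263445+7·3650401) = (708158977,51106972)

97 7
18817 1358
3650401 263445
708158977 51106972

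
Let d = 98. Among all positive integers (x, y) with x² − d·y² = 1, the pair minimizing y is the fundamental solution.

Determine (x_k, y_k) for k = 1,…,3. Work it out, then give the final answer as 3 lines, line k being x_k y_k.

√98 → a₀=9, period (1,8,1,18); ℓ=4 even so k=3
k=0  a_k=9  p_k/q_k = 9/1
…
k=2  a_k=8  p_k/q_k = 89/9
k=3  a_k=1  p_k/q_k = 99/10
→ (99, 10).  Check: 99²=9801, 98·10²=9800, difference 1.
n=2: (99,10)∘(99,10) = (99·99+98·10·10, 99·10+10·99) = (19601,1980)
n=3: (19601,1980)∘(99,10) = (99·19601+98·10·1980, 99·1980+10·19601) = (3880899,392030)

99 10
19601 1980
3880899 392030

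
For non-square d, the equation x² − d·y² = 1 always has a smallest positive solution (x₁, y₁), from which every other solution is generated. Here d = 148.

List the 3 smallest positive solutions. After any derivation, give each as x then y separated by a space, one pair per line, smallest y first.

73 6
10657 876
1555849 127890

d=148: √d = [12; 6,24] (ℓ=2, even), read p_1/q_1
k=0  a_k=12  p_k/q_k = 12/1
k=1  a_k=6  p_k/q_k = 73/6
fundamental: x₁=73, y₁=6  (since 5329 − 148·36 = 1)
(x_2, y_2) = (73·73 + 148·6·6, 73·6 + 6·73) = (10657, 876)
(x_3, y_3) = (73·10657 + 148·6·876, 73·876 + 6·10657) = (1555849, 127890)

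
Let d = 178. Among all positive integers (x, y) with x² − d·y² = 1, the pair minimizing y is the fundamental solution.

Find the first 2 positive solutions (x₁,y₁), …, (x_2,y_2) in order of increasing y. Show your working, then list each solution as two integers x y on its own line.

1601 120
5126401 384240

√178 = [13; 2,1,12,1,2,26, …], period ℓ=6 (even) → k=5
k=0  a_k=13  p_k/q_k = 13/1
k=1  a_k=2  p_k/q_k = 27/2
k=2  a_k=1  p_k/q_k = 40/3
k=3  a_k=12  p_k/q_k = 507/38
k=4  a_k=1  p_k/q_k = 547/41
k=5  a_k=2  p_k/q_k = 1601/120
fundamental: x₁=1601, y₁=120  (since 2563201 − 178·14400 = 1)
n=2: (1601,120)∘(1601,120) = (1601·1601+178·120·120, 1601·120+120·1601) = (5126401,384240)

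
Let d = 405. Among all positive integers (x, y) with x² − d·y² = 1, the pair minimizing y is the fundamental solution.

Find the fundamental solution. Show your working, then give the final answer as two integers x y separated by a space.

161 8

[20; 8,40] for √405; ℓ=2 ⇒ convergent index 1
step 0: (20, 1)  from 20·(1,0) + (0,1)
step 1: (161, 8)  from 8·(20,1) + (1,0)
→ (161, 8).  Check: 161²=25921, 405·8²=25920, difference 1.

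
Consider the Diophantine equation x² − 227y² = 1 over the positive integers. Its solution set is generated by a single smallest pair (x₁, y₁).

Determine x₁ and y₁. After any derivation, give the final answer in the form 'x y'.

226 15

√227 = [15; 15,30, …], period ℓ=2 (even) → k=1
a_0=15:  p_0=15·1+0=15,  q_0=15·0+1=1
a_1=15:  p_1=15·15+1=226,  q_1=15·1+0=15
→ (226, 15).  Check: 226²=51076, 227·15²=51075, difference 1.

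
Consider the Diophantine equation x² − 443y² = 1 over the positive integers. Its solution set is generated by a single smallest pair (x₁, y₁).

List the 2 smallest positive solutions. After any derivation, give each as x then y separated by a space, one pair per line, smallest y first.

d=443: √d = [21; 21,42] (ℓ=2, even), read p_1/q_1
step 0: (21, 1)  from 21·(1,0) + (0,1)
step 1: (442, 21)  from 21·(21,1) + (1,0)
(x₁, y₁) = (442, 21);  442² − 443·21² = 1 ✓
n=2: (442,21)∘(442,21) = (442·442+443·21·21, 442·21+21·442) = (390727,18564)

442 21
390727 18564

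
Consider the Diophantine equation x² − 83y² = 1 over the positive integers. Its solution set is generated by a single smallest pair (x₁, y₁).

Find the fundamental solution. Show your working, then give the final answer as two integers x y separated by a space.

82 9

√83 → a₀=9, period (9,18); ℓ=2 even so k=1
i=0: a=9 ⇒ p=9, q=1
i=1: a=9 ⇒ p=82, q=9
→ (82, 9).  Check: 82²=6724, 83·9²=6723, difference 1.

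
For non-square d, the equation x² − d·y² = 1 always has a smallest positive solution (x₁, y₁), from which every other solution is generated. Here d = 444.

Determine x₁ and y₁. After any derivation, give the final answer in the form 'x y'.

[21; 14,42] for √444; ℓ=2 ⇒ convergent index 1
a_0=21:  p_0=21·1+0=21,  q_0=21·0+1=1
a_1=14:  p_1=14·21+1=295,  q_1=14·1+0=14
(x₁, y₁) = (295, 14);  295² − 444·14² = 1 ✓

295 14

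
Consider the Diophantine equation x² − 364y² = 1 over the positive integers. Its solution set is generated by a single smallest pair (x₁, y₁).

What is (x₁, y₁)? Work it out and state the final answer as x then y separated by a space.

4954951 259710

√364 = [19; 12,1,2,3,1,8,1,3,2,1,12,38, …], period ℓ=12 (even) → k=11
i=0: a=19 ⇒ p=19, q=1
i=1: a=12 ⇒ p=229, q=12
i=2: a=1 ⇒ p=248, q=13
i=3: a=2 ⇒ p=725, q=38
i=4: a=3 ⇒ p=2423, q=127
i=5: a=1 ⇒ p=3148, q=165
i=6: a=8 ⇒ p=27607, q=1447
i=7: a=1 ⇒ p=30755, q=1612
i=8: a=3 ⇒ p=119872, q=6283
i=9: a=2 ⇒ p=270499, q=14178
i=10: a=1 ⇒ p=390371, q=20461
i=11: a=12 ⇒ p=4954951, q=259710
fundamental: x₁=4954951, y₁=259710  (since 24551539412401 − 364·67449284100 = 1)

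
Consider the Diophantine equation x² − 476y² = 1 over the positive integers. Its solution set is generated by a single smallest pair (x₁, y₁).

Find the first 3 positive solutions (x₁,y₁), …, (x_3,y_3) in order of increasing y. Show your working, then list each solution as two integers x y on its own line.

28799 1320
1658764801 76029360
95541534979199 4379139075960

√476 → a₀=21, period (1,4,2,10,2,4,1,42); ℓ=8 even so k=7
i=0: a=21 ⇒ p=21, q=1
…
i=4: a=10 ⇒ p=2509, q=115
i=5: a=2 ⇒ p=5258, q=241
i=6: a=4 ⇒ p=23541, q=1079
i=7: a=1 ⇒ p=28799, q=1320
(x₁, y₁) = (28799, 1320);  28799² − 476·1320² = 1 ✓
k=2:  x_2 = 28799·28799+476·1320·1320 = 1658764801,  y_2 = 28799·1320+1320·28799 = 76029360
k=3:  x_3 = 28799·1658764801+476·1320·76029360 = 95541534979199,  y_3 = 28799·76029360+1320·1658764801 = 4379139075960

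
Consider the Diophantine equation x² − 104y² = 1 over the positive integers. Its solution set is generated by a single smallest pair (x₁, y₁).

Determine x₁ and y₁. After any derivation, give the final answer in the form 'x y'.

51 5

[10; 5,20] for √104; ℓ=2 ⇒ convergent index 1
step 0: (10, 1)  from 10·(1,0) + (0,1)
step 1: (51, 5)  from 5·(10,1) + (1,0)
fundamental: x₁=51, y₁=5  (since 2601 − 104·25 = 1)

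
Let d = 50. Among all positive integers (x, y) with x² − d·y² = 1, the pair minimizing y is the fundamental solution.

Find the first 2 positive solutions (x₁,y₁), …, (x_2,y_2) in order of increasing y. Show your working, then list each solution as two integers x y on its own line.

√50 → a₀=7, period (14); ℓ=1 odd so k=1
i=0: a=7 ⇒ p=7, q=1
i=1: a=14 ⇒ p=99, q=14
→ (99, 14).  Check: 99²=9801, 50·14²=9800, difference 1.
n=2: (99,14)∘(99,14) = (99·99+50·14·14, 99·14+14·99) = (19601,2772)

99 14
19601 2772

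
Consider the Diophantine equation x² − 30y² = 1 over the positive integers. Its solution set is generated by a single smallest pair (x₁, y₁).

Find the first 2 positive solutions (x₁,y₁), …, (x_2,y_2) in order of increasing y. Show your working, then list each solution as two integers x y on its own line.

d=30: √d = [5; 2,10] (ℓ=2, even), read p_1/q_1
k=0  a_k=5  p_k/q_k = 5/1
k=1  a_k=2  p_k/q_k = 11/2
(x₁, y₁) = (11, 2);  11² − 30·2² = 1 ✓
n=2: (11,2)∘(11,2) = (11·11+30·2·2, 11·2+2·11) = (241,44)

11 2
241 44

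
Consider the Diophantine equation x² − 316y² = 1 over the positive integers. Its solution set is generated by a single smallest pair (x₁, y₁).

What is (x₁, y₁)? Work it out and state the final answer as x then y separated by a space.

[17; 1,3,2,8,2,3,1,34] for √316; ℓ=8 ⇒ convergent index 7
i=0: a=17 ⇒ p=17, q=1
i=1: a=1 ⇒ p=18, q=1
i=2: a=3 ⇒ p=71, q=4
i=3: a=2 ⇒ p=160, q=9
…
i=5: a=2 ⇒ p=2862, q=161
i=6: a=3 ⇒ p=9937, q=559
i=7: a=1 ⇒ p=12799, q=720
fundamental: x₁=12799, y₁=720  (since 163814401 − 316·518400 = 1)

12799 720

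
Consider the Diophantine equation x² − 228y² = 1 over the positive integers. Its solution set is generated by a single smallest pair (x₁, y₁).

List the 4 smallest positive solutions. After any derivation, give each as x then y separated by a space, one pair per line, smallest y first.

√228 → a₀=15, period (10,30); ℓ=2 even so k=1
i=0: a=15 ⇒ p=15, q=1
i=1: a=10 ⇒ p=151, q=10
→ (151, 10).  Check: 151²=22801, 228·10²=22800, difference 1.
(151+10√228)^2 = 45601 + 3020√228
(151+10√228)^3 = 13771351 + 912030√228
(151+10√228)^4 = 4158902401 + 275430040√228

151 10
45601 3020
13771351 912030
4158902401 275430040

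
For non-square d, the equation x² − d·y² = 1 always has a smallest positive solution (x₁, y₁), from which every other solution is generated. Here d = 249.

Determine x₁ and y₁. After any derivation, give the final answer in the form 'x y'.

8553815 542076

[15; 1,3,1,1,5,…,3,1,30] for √249; ℓ=16 ⇒ convergent index 15
k=0  a_k=15  p_k/q_k = 15/1
…
k=2  a_k=3  p_k/q_k = 63/4
k=3  a_k=1  p_k/q_k = 79/5
k=4  a_k=1  p_k/q_k = 142/9
k=5  a_k=5  p_k/q_k = 789/50
k=6  a_k=1  p_k/q_k = 931/59
k=7  a_k=3  p_k/q_k = 3582/227
k=8  a_k=10  p_k/q_k = 36751/2329
k=9  a_k=3  p_k/q_k = 113835/7214
k=10  a_k=1  p_k/q_k = 150586/9543
…
k=12  a_k=1  p_k/q_k = 1017351/64472
…
k=14  a_k=3  p_k/q_k = 6669699/422675
k=15  a_k=1  p_k/q_k = 8553815/542076
fundamental: x₁=8553815, y₁=542076  (since 73167751054225 − 249·293846389776 = 1)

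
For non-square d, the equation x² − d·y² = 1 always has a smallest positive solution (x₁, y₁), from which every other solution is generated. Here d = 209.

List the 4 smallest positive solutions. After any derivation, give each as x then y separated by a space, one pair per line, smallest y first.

√209 → a₀=14, period (2,5,3,2,3,5,2,28); ℓ=8 even so k=7
i=0: a=14 ⇒ p=14, q=1
i=1: a=2 ⇒ p=29, q=2
…
i=3: a=3 ⇒ p=506, q=35
i=4: a=2 ⇒ p=1171, q=81
…
i=6: a=5 ⇒ p=21266, q=1471
i=7: a=2 ⇒ p=46551, q=3220
fundamental: x₁=46551, y₁=3220  (since 2166995601 − 209·10368400 = 1)
(x_2, y_2) = (46551·46551 + 209·3220·3220, 46551·3220 + 3220·46551) = (4333991201, 299788440)
(x_3, y_3) = (46551·4333991201 + 209·3220·299788440, 46551·299788440 + 3220·4333991201) = (403503248748951, 27910903337660)
(x_4, y_4) = (46551·403503248748951 + 209·3220·27910903337660, 46551·27910903337660 + 3220·403503248748951) = (37566959460690844801, 2598560922243032880)

46551 3220
4333991201 299788440
403503248748951 27910903337660
37566959460690844801 2598560922243032880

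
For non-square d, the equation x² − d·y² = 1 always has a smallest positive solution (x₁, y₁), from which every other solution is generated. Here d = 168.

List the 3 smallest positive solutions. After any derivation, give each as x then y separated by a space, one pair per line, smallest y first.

[12; 1,24] for √168; ℓ=2 ⇒ convergent index 1
i=0: a=12 ⇒ p=12, q=1
i=1: a=1 ⇒ p=13, q=1
fundamental: x₁=13, y₁=1  (since 169 − 168·1 = 1)
k=2:  x_2 = 13·13+168·1·1 = 337,  y_2 = 13·1+1·13 = 26
k=3:  x_3 = 13·337+168·1·26 = 8749,  y_3 = 13·26+1·337 = 675

13 1
337 26
8749 675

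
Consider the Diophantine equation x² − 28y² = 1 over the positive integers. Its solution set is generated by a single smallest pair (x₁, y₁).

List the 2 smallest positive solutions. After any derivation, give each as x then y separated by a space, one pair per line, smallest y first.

127 24
32257 6096

d=28: √d = [5; 3,2,3,10] (ℓ=4, even), read p_3/q_3
a_0=5:  p_0=5·1+0=5,  q_0=5·0+1=1
a_1=3:  p_1=3·5+1=16,  q_1=3·1+0=3
a_2=2:  p_2=2·16+5=37,  q_2=2·3+1=7
a_3=3:  p_3=3·37+16=127,  q_3=3·7+3=24
(x₁, y₁) = (127, 24);  127² − 28·24² = 1 ✓
(x_2, y_2) = (127·127 + 28·24·24, 127·24 + 24·127) = (32257, 6096)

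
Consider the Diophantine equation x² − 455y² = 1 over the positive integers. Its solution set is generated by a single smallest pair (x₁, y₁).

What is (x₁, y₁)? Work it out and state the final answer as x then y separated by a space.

√455 → a₀=21, period (3,42); ℓ=2 even so k=1
step 0: (21, 1)  from 21·(1,0) + (0,1)
step 1: (64, 3)  from 3·(21,1) + (1,0)
→ (64, 3).  Check: 64²=4096, 455·3²=4095, difference 1.

64 3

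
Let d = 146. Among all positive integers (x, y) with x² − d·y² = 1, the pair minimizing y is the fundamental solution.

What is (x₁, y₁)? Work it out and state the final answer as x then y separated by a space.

[12; 12,24] for √146; ℓ=2 ⇒ convergent index 1
k=0  a_k=12  p_k/q_k = 12/1
k=1  a_k=12  p_k/q_k = 145/12
(x₁, y₁) = (145, 12);  145² − 146·12² = 1 ✓

145 12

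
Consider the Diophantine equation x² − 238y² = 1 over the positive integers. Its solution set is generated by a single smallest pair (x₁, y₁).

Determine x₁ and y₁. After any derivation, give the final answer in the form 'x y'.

11663 756

d=238: √d = [15; 2,2,1,14,1,2,2,30] (ℓ=8, even), read p_7/q_7
a_0=15:  p_0=15·1+0=15,  q_0=15·0+1=1
a_1=2:  p_1=2·15+1=31,  q_1=2·1+0=2
a_2=2:  p_2=2·31+15=77,  q_2=2·2+1=5
a_3=1:  p_3=1·77+31=108,  q_3=1·5+2=7
a_4=14:  p_4=14·108+77=1589,  q_4=14·7+5=103
a_5=1:  p_5=1·1589+108=1697,  q_5=1·103+7=110
a_6=2:  p_6=2·1697+1589=4983,  q_6=2·110+103=323
a_7=2:  p_7=2·4983+1697=11663,  q_7=2·323+110=756
(x₁, y₁) = (11663, 756);  11663² − 238·756² = 1 ✓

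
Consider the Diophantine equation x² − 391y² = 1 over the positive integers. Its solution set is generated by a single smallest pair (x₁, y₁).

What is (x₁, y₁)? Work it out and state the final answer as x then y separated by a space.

√391 = [19; 1,3,2,2,1,…,3,1,38, …], period ℓ=16 (even) → k=15
step 0: (19, 1)  from 19·(1,0) + (0,1)
…
step 2: (79, 4)  from 3·(20,1) + (19,1)
step 3: (178, 9)  from 2·(79,4) + (20,1)
…
step 6: (1048, 53)  from 1·(613,31) + (435,22)
step 7: (2709, 137)  from 2·(1048,53) + (613,31)
step 8: (52519, 2656)  from 19·(2709,137) + (1048,53)
step 9: (107747, 5449)  from 2·(52519,2656) + (2709,137)
…
step 11: (268013, 13554)  from 1·(160266,8105) + (107747,5449)
…
step 13: (1660597, 83980)  from 2·(696292,35213) + (268013,13554)
step 14: (5678083, 287153)  from 3·(1660597,83980) + (696292,35213)
step 15: (7338680, 371133)  from 1·(5678083,287153) + (1660597,83980)
(x₁, y₁) = (7338680, 371133);  7338680² − 391·371133² = 1 ✓

7338680 371133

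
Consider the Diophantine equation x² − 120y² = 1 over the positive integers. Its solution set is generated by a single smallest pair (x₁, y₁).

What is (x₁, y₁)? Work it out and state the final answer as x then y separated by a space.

11 1

√120 = [10; 1,20, …], period ℓ=2 (even) → k=1
i=0: a=10 ⇒ p=10, q=1
i=1: a=1 ⇒ p=11, q=1
(x₁, y₁) = (11, 1);  11² − 120·1² = 1 ✓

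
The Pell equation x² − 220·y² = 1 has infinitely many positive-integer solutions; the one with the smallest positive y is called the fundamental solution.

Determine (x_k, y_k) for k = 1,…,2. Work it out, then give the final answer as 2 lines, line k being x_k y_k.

89 6
15841 1068

√220 = [14; 1,4,1,28, …], period ℓ=4 (even) → k=3
a_0=14:  p_0=14·1+0=14,  q_0=14·0+1=1
a_1=1:  p_1=1·14+1=15,  q_1=1·1+0=1
a_2=4:  p_2=4·15+14=74,  q_2=4·1+1=5
a_3=1:  p_3=1·74+15=89,  q_3=1·5+1=6
fundamental: x₁=89, y₁=6  (since 7921 − 220·36 = 1)
(89+6√220)^2 = 15841 + 1068√220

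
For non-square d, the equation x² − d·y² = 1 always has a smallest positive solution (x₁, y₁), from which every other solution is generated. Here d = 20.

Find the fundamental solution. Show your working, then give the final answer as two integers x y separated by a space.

9 2

√20 = [4; 2,8, …], period ℓ=2 (even) → k=1
step 0: (4, 1)  from 4·(1,0) + (0,1)
step 1: (9, 2)  from 2·(4,1) + (1,0)
→ (9, 2).  Check: 9²=81, 20·2²=80, difference 1.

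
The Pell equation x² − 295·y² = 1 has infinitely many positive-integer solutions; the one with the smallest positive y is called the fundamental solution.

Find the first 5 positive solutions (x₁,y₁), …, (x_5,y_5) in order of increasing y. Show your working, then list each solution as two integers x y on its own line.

2024999 117900
8201241900001 477494764200
33215013292518224999 1933852840020353700
134520737404664024967600001 7832100134376274949528400
544808717447381276777437550624999 31719989880021710940200100589500

[17; 5,1,2,3,2,6,2,3,2,1,5,34] for √295; ℓ=12 ⇒ convergent index 11
k=0  a_k=17  p_k/q_k = 17/1
k=1  a_k=5  p_k/q_k = 86/5
k=2  a_k=1  p_k/q_k = 103/6
…
k=4  a_k=3  p_k/q_k = 979/57
k=5  a_k=2  p_k/q_k = 2250/131
…
k=7  a_k=2  p_k/q_k = 31208/1817
k=8  a_k=3  p_k/q_k = 108103/6294
…
k=10  a_k=1  p_k/q_k = 355517/20699
k=11  a_k=5  p_k/q_k = 2024999/117900
(x₁, y₁) = (2024999, 117900);  2024999² − 295·117900² = 1 ✓
(2024999+117900√295)^2 = 8201241900001 + 477494764200√295
(2024999+117900√295)^3 = 33215013292518224999 + 1933852840020353700√295
(2024999+117900√295)^4 = 134520737404664024967600001 + 7832100134376274949528400√295
(2024999+117900√295)^5 = 544808717447381276777437550624999 + 31719989880021710940200100589500√295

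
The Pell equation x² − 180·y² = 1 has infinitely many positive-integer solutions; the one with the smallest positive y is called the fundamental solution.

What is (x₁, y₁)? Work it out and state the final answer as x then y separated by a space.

161 12

[13; 2,2,2,26] for √180; ℓ=4 ⇒ convergent index 3
i=0: a=13 ⇒ p=13, q=1
i=1: a=2 ⇒ p=27, q=2
i=2: a=2 ⇒ p=67, q=5
i=3: a=2 ⇒ p=161, q=12
fundamental: x₁=161, y₁=12  (since 25921 − 180·144 = 1)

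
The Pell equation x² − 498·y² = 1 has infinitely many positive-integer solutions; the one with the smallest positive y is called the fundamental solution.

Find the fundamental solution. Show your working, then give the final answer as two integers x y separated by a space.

√498 = [22; 3,6,22,6,3,44, …], period ℓ=6 (even) → k=5
k=0  a_k=22  p_k/q_k = 22/1
…
k=3  a_k=22  p_k/q_k = 9395/421
k=4  a_k=6  p_k/q_k = 56794/2545
k=5  a_k=3  p_k/q_k = 179777/8056
→ (179777, 8056).  Check: 179777²=32319769729, 498·8056²=32319769728, difference 1.

179777 8056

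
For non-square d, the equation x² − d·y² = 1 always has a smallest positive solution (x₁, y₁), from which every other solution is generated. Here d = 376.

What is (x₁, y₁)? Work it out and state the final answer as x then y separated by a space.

2143295 110532

√376 = [19; 2,1,1,3,1,…,1,2,38, …], period ℓ=16 (even) → k=15
a_0=19:  p_0=19·1+0=19,  q_0=19·0+1=1
a_1=2:  p_1=2·19+1=39,  q_1=2·1+0=2
a_2=1:  p_2=1·39+19=58,  q_2=1·2+1=3
…
a_11=1:  p_11=1·70621+28834=99455,  q_11=1·3642+1487=5129
a_12=3:  p_12=3·99455+70621=368986,  q_12=3·5129+3642=19029
a_13=1:  p_13=1·368986+99455=468441,  q_13=1·19029+5129=24158
a_14=1:  p_14=1·468441+368986=837427,  q_14=1·24158+19029=43187
a_15=2:  p_15=2·837427+468441=2143295,  q_15=2·43187+24158=110532
→ (2143295, 110532).  Check: 2143295²=4593713457025, 376·110532²=4593713457024, difference 1.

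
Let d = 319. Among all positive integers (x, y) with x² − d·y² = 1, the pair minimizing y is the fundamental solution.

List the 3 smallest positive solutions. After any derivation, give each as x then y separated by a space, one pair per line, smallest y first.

√319 → a₀=17, period (1,6,5,1,4,…,6,1,34); ℓ=14 even so k=13
i=0: a=17 ⇒ p=17, q=1
i=1: a=1 ⇒ p=18, q=1
…
i=3: a=5 ⇒ p=643, q=36
…
i=6: a=3 ⇒ p=11913, q=667
…
i=8: a=3 ⇒ p=58797, q=3292
…
i=12: a=6 ⇒ p=11102899, q=621643
i=13: a=1 ⇒ p=12901780, q=722361
(x₁, y₁) = (12901780, 722361);  12901780² − 319·722361² = 1 ✓
(12901780+722361√319)^2 = 332911854336799 + 18639485405160√319
(12901780+722361√319)^3 = 8590311008090840302660 + 480965080021169647239√319

12901780 722361
332911854336799 18639485405160
8590311008090840302660 480965080021169647239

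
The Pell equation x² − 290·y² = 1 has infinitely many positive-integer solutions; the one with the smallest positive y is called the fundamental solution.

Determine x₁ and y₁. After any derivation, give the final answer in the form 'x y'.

579 34

d=290: √d = [17; 34] (ℓ=1, odd), read p_1/q_1
i=0: a=17 ⇒ p=17, q=1
i=1: a=34 ⇒ p=579, q=34
(x₁, y₁) = (579, 34);  579² − 290·34² = 1 ✓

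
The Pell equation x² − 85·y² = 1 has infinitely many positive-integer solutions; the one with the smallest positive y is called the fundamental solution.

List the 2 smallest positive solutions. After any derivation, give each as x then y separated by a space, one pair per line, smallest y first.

285769 30996
163327842721 17715391848

√85 = [9; 4,1,1,4,18, …], period ℓ=5 (odd) → k=9
a_0=9:  p_0=9·1+0=9,  q_0=9·0+1=1
…
a_5=18:  p_5=18·378+83=6887,  q_5=18·41+9=747
…
a_7=1:  p_7=1·27926+6887=34813,  q_7=1·3029+747=3776
a_8=1:  p_8=1·34813+27926=62739,  q_8=1·3776+3029=6805
a_9=4:  p_9=4·62739+34813=285769,  q_9=4·6805+3776=30996
→ (285769, 30996).  Check: 285769²=81663921361, 85·30996²=81663921360, difference 1.
(285769+30996√85)^2 = 163327842721 + 17715391848√85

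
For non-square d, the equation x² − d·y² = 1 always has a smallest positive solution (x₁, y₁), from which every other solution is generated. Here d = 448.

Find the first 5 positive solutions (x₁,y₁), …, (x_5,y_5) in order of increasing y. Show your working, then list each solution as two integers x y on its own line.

127 6
32257 1524
8193151 387090
2081028097 98319336
528572943487 24972724254

√448 = [21; 6,42, …], period ℓ=2 (even) → k=1
a_0=21:  p_0=21·1+0=21,  q_0=21·0+1=1
a_1=6:  p_1=6·21+1=127,  q_1=6·1+0=6
fundamental: x₁=127, y₁=6  (since 16129 − 448·36 = 1)
n=2: (127,6)∘(127,6) = (127·127+448·6·6, 127·6+6·127) = (32257,1524)
n=3: (32257,1524)∘(127,6) = (127·32257+448·6·1524, 127·1524+6·32257) = (8193151,387090)
n=4: (8193151,387090)∘(127,6) = (127·8193151+448·6·387090, 127·387090+6·8193151) = (2081028097,98319336)
n=5: (2081028097,98319336)∘(127,6) = (127·2081028097+448·6·98319336, 127·98319336+6·2081028097) = (528572943487,24972724254)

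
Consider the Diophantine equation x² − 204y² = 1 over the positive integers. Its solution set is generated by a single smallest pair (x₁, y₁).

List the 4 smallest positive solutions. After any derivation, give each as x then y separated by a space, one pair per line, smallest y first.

4999 350
49980001 3499300
499700044999 34986001050
4996000999920001 349790034998600

√204 = [14; 3,1,1,6,1,1,3,28, …], period ℓ=8 (even) → k=7
a_0=14:  p_0=14·1+0=14,  q_0=14·0+1=1
…
a_2=1:  p_2=1·43+14=57,  q_2=1·3+1=4
a_3=1:  p_3=1·57+43=100,  q_3=1·4+3=7
a_4=6:  p_4=6·100+57=657,  q_4=6·7+4=46
a_5=1:  p_5=1·657+100=757,  q_5=1·46+7=53
a_6=1:  p_6=1·757+657=1414,  q_6=1·53+46=99
a_7=3:  p_7=3·1414+757=4999,  q_7=3·99+53=350
→ (4999, 350).  Check: 4999²=24990001, 204·350²=24990000, difference 1.
k=2:  x_2 = 4999·4999+204·350·350 = 49980001,  y_2 = 4999·350+350·4999 = 3499300
k=3:  x_3 = 4999·49980001+204·350·3499300 = 499700044999,  y_3 = 4999·3499300+350·49980001 = 34986001050
k=4:  x_4 = 4999·499700044999+204·350·34986001050 = 4996000999920001,  y_4 = 4999·34986001050+350·499700044999 = 349790034998600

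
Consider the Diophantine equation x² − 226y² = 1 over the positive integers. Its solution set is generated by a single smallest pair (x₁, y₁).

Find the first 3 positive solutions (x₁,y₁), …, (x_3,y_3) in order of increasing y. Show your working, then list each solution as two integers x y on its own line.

√226 = [15; 30, …], period ℓ=1 (odd) → k=1
k=0  a_k=15  p_k/q_k = 15/1
k=1  a_k=30  p_k/q_k = 451/30
→ (451, 30).  Check: 451²=203401, 226·30²=203400, difference 1.
(x_2, y_2) = (451·451 + 226·30·30, 451·30 + 30·451) = (406801, 27060)
(x_3, y_3) = (451·406801 + 226·30·27060, 451·27060 + 30·406801) = (366934051, 24408090)

451 30
406801 27060
366934051 24408090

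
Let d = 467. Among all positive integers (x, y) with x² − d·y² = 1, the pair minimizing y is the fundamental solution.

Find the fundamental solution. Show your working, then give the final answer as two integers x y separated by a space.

1625626 75225

√467 = [21; 1,1,1,1,3,…,1,1,42, …], period ℓ=14 (even) → k=13
k=0  a_k=21  p_k/q_k = 21/1
k=1  a_k=1  p_k/q_k = 22/1
k=2  a_k=1  p_k/q_k = 43/2
k=3  a_k=1  p_k/q_k = 65/3
…
k=7  a_k=21  p_k/q_k = 27164/1257
…
k=10  a_k=1  p_k/q_k = 358232/16577
k=11  a_k=1  p_k/q_k = 633697/29324
k=12  a_k=1  p_k/q_k = 991929/45901
k=13  a_k=1  p_k/q_k = 1625626/75225
→ (1625626, 75225).  Check: 1625626²=2642659891876, 467·75225²=2642659891875, difference 1.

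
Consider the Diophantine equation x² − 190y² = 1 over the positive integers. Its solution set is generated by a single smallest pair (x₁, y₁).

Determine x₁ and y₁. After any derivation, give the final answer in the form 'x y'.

d=190: √d = [13; 1,3,1,1,1,…,3,1,26] (ℓ=14, even), read p_13/q_13
step 0: (13, 1)  from 13·(1,0) + (0,1)
…
step 2: (55, 4)  from 3·(14,1) + (13,1)
…
step 4: (124, 9)  from 1·(69,5) + (55,4)
step 5: (193, 14)  from 1·(124,9) + (69,5)
step 6: (510, 37)  from 2·(193,14) + (124,9)
…
step 9: (4149, 301)  from 1·(2936,213) + (1213,88)
…
step 12: (40787, 2959)  from 3·(11234,815) + (7085,514)
step 13: (52021, 3774)  from 1·(40787,2959) + (11234,815)
fundamental: x₁=52021, y₁=3774  (since 2706184441 − 190·14243076 = 1)

52021 3774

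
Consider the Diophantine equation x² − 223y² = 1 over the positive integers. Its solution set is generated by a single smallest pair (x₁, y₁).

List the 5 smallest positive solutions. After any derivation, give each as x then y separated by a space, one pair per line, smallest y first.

√223 → a₀=14, period (1,13,1,28); ℓ=4 even so k=3
i=0: a=14 ⇒ p=14, q=1
i=1: a=1 ⇒ p=15, q=1
i=2: a=13 ⇒ p=209, q=14
i=3: a=1 ⇒ p=224, q=15
(x₁, y₁) = (224, 15);  224² − 223·15² = 1 ✓
(224+15√223)^2 = 100351 + 6720√223
(224+15√223)^3 = 44957024 + 3010545√223
(224+15√223)^4 = 20140646401 + 1348717440√223
(224+15√223)^5 = 9022964630624 + 604222402575√223

224 15
100351 6720
44957024 3010545
20140646401 1348717440
9022964630624 604222402575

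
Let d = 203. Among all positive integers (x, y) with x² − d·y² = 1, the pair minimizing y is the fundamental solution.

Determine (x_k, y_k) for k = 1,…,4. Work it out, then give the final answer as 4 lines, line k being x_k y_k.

[14; 4,28] for √203; ℓ=2 ⇒ convergent index 1
k=0  a_k=14  p_k/q_k = 14/1
k=1  a_k=4  p_k/q_k = 57/4
(x₁, y₁) = (57, 4);  57² − 203·4² = 1 ✓
k=2:  x_2 = 57·57+203·4·4 = 6497,  y_2 = 57·4+4·57 = 456
k=3:  x_3 = 57·6497+203·4·456 = 740601,  y_3 = 57·456+4·6497 = 51980
k=4:  x_4 = 57·740601+203·4·51980 = 84422017,  y_4 = 57·51980+4·740601 = 5925264

57 4
6497 456
740601 51980
84422017 5925264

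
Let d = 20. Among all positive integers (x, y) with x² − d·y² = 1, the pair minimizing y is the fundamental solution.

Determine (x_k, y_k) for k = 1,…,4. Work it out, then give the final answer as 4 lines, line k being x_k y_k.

9 2
161 36
2889 646
51841 11592

d=20: √d = [4; 2,8] (ℓ=2, even), read p_1/q_1
a_0=4:  p_0=4·1+0=4,  q_0=4·0+1=1
a_1=2:  p_1=2·4+1=9,  q_1=2·1+0=2
(x₁, y₁) = (9, 2);  9² − 20·2² = 1 ✓
(x_2, y_2) = (9·9 + 20·2·2, 9·2 + 2·9) = (161, 36)
(x_3, y_3) = (9·161 + 20·2·36, 9·36 + 2·161) = (2889, 646)
(x_4, y_4) = (9·2889 + 20·2·646, 9·646 + 2·2889) = (51841, 11592)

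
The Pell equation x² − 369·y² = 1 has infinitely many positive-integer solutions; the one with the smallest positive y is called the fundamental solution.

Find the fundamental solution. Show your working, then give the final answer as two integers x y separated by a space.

√369 = [19; 4,1,3,2,7,4,7,2,3,1,4,38, …], period ℓ=12 (even) → k=11
k=0  a_k=19  p_k/q_k = 19/1
k=1  a_k=4  p_k/q_k = 77/4
k=2  a_k=1  p_k/q_k = 96/5
k=3  a_k=3  p_k/q_k = 365/19
…
k=5  a_k=7  p_k/q_k = 6147/320
k=6  a_k=4  p_k/q_k = 25414/1323
k=7  a_k=7  p_k/q_k = 184045/9581
k=8  a_k=2  p_k/q_k = 393504/20485
k=9  a_k=3  p_k/q_k = 1364557/71036
k=10  a_k=1  p_k/q_k = 1758061/91521
k=11  a_k=4  p_k/q_k = 8396801/437120
(x₁, y₁) = (8396801, 437120);  8396801² − 369·437120² = 1 ✓

8396801 437120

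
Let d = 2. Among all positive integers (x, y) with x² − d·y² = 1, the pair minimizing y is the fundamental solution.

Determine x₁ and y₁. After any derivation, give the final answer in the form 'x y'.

[1; 2] for √2; ℓ=1 ⇒ convergent index 1
a_0=1:  p_0=1·1+0=1,  q_0=1·0+1=1
a_1=2:  p_1=2·1+1=3,  q_1=2·1+0=2
(x₁, y₁) = (3, 2);  3² − 2·2² = 1 ✓

3 2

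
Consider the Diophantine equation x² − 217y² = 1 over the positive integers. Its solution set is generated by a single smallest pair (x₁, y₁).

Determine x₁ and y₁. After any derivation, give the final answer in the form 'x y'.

d=217: √d = [14; 1,2,1,2,1,…,2,1,28] (ℓ=16, even), read p_15/q_15
i=0: a=14 ⇒ p=14, q=1
…
i=2: a=2 ⇒ p=44, q=3
i=3: a=1 ⇒ p=59, q=4
i=4: a=2 ⇒ p=162, q=11
i=5: a=1 ⇒ p=221, q=15
…
i=7: a=9 ⇒ p=3668, q=249
…
i=9: a=9 ⇒ p=139163, q=9447
i=10: a=1 ⇒ p=154218, q=10469
i=11: a=1 ⇒ p=293381, q=19916
i=12: a=2 ⇒ p=740980, q=50301
i=13: a=1 ⇒ p=1034361, q=70217
i=14: a=2 ⇒ p=2809702, q=190735
i=15: a=1 ⇒ p=3844063, q=260952
(x₁, y₁) = (3844063, 260952);  3844063² − 217·260952² = 1 ✓

3844063 260952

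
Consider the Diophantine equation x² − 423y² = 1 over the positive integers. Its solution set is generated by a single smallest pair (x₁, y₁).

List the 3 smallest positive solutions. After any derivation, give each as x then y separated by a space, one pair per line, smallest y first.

√423 → a₀=20, period (1,1,3,4,3,1,1,40); ℓ=8 even so k=7
a_0=20:  p_0=20·1+0=20,  q_0=20·0+1=1
…
a_3=3:  p_3=3·41+21=144,  q_3=3·2+1=7
a_4=4:  p_4=4·144+41=617,  q_4=4·7+2=30
a_5=3:  p_5=3·617+144=1995,  q_5=3·30+7=97
a_6=1:  p_6=1·1995+617=2612,  q_6=1·97+30=127
a_7=1:  p_7=1·2612+1995=4607,  q_7=1·127+97=224
fundamental: x₁=4607, y₁=224  (since 21224449 − 423·50176 = 1)
(4607+224√423)^2 = 42448897 + 2063936√423
(4607+224√423)^3 = 391124132351 + 19017106080√423

4607 224
42448897 2063936
391124132351 19017106080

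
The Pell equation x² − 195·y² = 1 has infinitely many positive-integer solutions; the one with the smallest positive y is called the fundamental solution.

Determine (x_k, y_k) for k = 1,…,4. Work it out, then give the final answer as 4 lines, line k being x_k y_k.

14 1
391 28
10934 783
305761 21896

d=195: √d = [13; 1,26] (ℓ=2, even), read p_1/q_1
a_0=13:  p_0=13·1+0=13,  q_0=13·0+1=1
a_1=1:  p_1=1·13+1=14,  q_1=1·1+0=1
→ (14, 1).  Check: 14²=196, 195·1²=195, difference 1.
(14+1√195)^2 = 391 + 28√195
(14+1√195)^3 = 10934 + 783√195
(14+1√195)^4 = 305761 + 21896√195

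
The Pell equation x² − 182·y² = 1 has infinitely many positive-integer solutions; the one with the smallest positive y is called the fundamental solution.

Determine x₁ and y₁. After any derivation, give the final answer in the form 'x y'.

27 2

d=182: √d = [13; 2,26] (ℓ=2, even), read p_1/q_1
k=0  a_k=13  p_k/q_k = 13/1
k=1  a_k=2  p_k/q_k = 27/2
fundamental: x₁=27, y₁=2  (since 729 − 182·4 = 1)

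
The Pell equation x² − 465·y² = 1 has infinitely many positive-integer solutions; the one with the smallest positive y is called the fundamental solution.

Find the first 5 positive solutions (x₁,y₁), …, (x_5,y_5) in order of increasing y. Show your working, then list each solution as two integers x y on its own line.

15871 736
503777281 23362112
15990898437631 741560158368
507583097703505921 23538602523554944
16111702671313786506751 747162320561120874080

√465 = [21; 1,1,3,2,2,2,3,1,1,42, …], period ℓ=10 (even) → k=9
a_0=21:  p_0=21·1+0=21,  q_0=21·0+1=1
a_1=1:  p_1=1·21+1=22,  q_1=1·1+0=1
a_2=1:  p_2=1·22+21=43,  q_2=1·1+1=2
a_3=3:  p_3=3·43+22=151,  q_3=3·2+1=7
a_4=2:  p_4=2·151+43=345,  q_4=2·7+2=16
a_5=2:  p_5=2·345+151=841,  q_5=2·16+7=39
a_6=2:  p_6=2·841+345=2027,  q_6=2·39+16=94
a_7=3:  p_7=3·2027+841=6922,  q_7=3·94+39=321
a_8=1:  p_8=1·6922+2027=8949,  q_8=1·321+94=415
a_9=1:  p_9=1·8949+6922=15871,  q_9=1·415+321=736
(x₁, y₁) = (15871, 736);  15871² − 465·736² = 1 ✓
(x_2, y_2) = (15871·15871 + 465·736·736, 15871·736 + 736·15871) = (503777281, 23362112)
(x_3, y_3) = (15871·503777281 + 465·736·23362112, 15871·23362112 + 736·503777281) = (15990898437631, 741560158368)
(x_4, y_4) = (15871·15990898437631 + 465·736·741560158368, 15871·741560158368 + 736·15990898437631) = (507583097703505921, 23538602523554944)
(x_5, y_5) = (15871·507583097703505921 + 465·736·23538602523554944, 15871·23538602523554944 + 736·507583097703505921) = (16111702671313786506751, 747162320561120874080)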